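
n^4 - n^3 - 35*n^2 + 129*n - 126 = (n - 3)^2*(n - 2)*(n + 7)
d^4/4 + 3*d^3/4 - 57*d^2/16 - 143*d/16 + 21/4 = (d/4 + 1)*(d - 7/2)*(d - 1/2)*(d + 3)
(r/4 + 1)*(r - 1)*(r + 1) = r^3/4 + r^2 - r/4 - 1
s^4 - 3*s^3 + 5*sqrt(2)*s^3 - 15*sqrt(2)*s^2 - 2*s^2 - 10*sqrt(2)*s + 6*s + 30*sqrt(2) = (s - 3)*(s - sqrt(2))*(s + sqrt(2))*(s + 5*sqrt(2))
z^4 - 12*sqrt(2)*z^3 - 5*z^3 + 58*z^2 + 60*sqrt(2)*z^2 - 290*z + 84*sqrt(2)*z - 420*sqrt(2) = (z - 5)*(z - 7*sqrt(2))*(z - 6*sqrt(2))*(z + sqrt(2))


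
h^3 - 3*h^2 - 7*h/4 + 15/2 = (h - 5/2)*(h - 2)*(h + 3/2)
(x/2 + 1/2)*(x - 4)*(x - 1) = x^3/2 - 2*x^2 - x/2 + 2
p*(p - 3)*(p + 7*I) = p^3 - 3*p^2 + 7*I*p^2 - 21*I*p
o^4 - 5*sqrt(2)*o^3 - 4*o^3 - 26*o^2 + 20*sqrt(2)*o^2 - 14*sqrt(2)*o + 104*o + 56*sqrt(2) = (o - 4)*(o - 7*sqrt(2))*(o + sqrt(2))^2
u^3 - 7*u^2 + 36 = (u - 6)*(u - 3)*(u + 2)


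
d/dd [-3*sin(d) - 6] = -3*cos(d)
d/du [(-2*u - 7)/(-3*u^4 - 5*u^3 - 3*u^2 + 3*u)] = (-18*u^4 - 104*u^3 - 111*u^2 - 42*u + 21)/(u^2*(9*u^6 + 30*u^5 + 43*u^4 + 12*u^3 - 21*u^2 - 18*u + 9))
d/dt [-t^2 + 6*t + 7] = 6 - 2*t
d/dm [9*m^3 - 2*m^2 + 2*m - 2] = 27*m^2 - 4*m + 2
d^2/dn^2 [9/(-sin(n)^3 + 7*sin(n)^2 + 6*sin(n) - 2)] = 9*(9*sin(n)^5 - 86*sin(n)^4 + 258*sin(n)^3 - 38*sin(n)^2 - 128*sin(n) - 100)/((sin(n) + 1)^2*(sin(n)^2 - 8*sin(n) + 2)^3)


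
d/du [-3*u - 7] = -3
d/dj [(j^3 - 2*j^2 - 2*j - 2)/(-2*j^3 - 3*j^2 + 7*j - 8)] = (-7*j^4 + 6*j^3 - 56*j^2 + 20*j + 30)/(4*j^6 + 12*j^5 - 19*j^4 - 10*j^3 + 97*j^2 - 112*j + 64)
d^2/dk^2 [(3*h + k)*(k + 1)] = 2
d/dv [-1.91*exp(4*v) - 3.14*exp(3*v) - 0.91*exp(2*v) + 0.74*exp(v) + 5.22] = (-7.64*exp(3*v) - 9.42*exp(2*v) - 1.82*exp(v) + 0.74)*exp(v)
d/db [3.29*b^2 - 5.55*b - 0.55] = 6.58*b - 5.55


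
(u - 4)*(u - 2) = u^2 - 6*u + 8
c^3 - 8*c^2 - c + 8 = (c - 8)*(c - 1)*(c + 1)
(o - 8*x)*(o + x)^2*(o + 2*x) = o^4 - 4*o^3*x - 27*o^2*x^2 - 38*o*x^3 - 16*x^4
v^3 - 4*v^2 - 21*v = v*(v - 7)*(v + 3)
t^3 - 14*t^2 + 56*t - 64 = (t - 8)*(t - 4)*(t - 2)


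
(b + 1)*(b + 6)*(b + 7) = b^3 + 14*b^2 + 55*b + 42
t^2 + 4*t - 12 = (t - 2)*(t + 6)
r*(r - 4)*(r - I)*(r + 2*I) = r^4 - 4*r^3 + I*r^3 + 2*r^2 - 4*I*r^2 - 8*r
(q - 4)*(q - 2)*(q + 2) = q^3 - 4*q^2 - 4*q + 16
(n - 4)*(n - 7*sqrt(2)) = n^2 - 7*sqrt(2)*n - 4*n + 28*sqrt(2)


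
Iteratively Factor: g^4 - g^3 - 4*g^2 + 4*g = (g - 1)*(g^3 - 4*g) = (g - 1)*(g + 2)*(g^2 - 2*g) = g*(g - 1)*(g + 2)*(g - 2)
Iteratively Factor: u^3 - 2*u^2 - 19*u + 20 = (u + 4)*(u^2 - 6*u + 5) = (u - 1)*(u + 4)*(u - 5)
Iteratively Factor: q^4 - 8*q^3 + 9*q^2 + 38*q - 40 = (q - 5)*(q^3 - 3*q^2 - 6*q + 8) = (q - 5)*(q - 4)*(q^2 + q - 2) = (q - 5)*(q - 4)*(q - 1)*(q + 2)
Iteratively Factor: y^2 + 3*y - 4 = (y + 4)*(y - 1)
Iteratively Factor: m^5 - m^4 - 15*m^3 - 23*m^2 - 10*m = (m + 1)*(m^4 - 2*m^3 - 13*m^2 - 10*m) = (m - 5)*(m + 1)*(m^3 + 3*m^2 + 2*m) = (m - 5)*(m + 1)*(m + 2)*(m^2 + m) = m*(m - 5)*(m + 1)*(m + 2)*(m + 1)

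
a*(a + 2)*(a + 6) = a^3 + 8*a^2 + 12*a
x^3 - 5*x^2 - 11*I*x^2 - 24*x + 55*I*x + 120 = (x - 5)*(x - 8*I)*(x - 3*I)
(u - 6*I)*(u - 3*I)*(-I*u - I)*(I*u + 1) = u^4 + u^3 - 10*I*u^3 - 27*u^2 - 10*I*u^2 - 27*u + 18*I*u + 18*I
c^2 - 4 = (c - 2)*(c + 2)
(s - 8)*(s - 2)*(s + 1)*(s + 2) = s^4 - 7*s^3 - 12*s^2 + 28*s + 32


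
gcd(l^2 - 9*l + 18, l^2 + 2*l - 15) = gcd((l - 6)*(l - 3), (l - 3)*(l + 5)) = l - 3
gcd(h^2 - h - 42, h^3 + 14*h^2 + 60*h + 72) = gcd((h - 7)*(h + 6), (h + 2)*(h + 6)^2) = h + 6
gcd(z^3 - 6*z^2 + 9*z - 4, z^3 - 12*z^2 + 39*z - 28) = z^2 - 5*z + 4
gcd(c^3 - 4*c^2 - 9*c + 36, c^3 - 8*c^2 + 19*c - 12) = c^2 - 7*c + 12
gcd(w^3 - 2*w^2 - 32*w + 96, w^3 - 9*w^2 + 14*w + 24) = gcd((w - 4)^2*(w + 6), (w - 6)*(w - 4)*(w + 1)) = w - 4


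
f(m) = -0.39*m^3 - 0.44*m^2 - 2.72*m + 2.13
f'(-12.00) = -160.64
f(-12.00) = 645.33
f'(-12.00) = -160.64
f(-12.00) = 645.33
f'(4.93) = -35.50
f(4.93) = -68.70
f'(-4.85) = -25.97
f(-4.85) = 49.46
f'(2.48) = -12.10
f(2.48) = -13.27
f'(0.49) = -3.43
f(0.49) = 0.65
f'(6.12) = -51.93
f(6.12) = -120.39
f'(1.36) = -6.08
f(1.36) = -3.36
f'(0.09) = -2.81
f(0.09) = 1.88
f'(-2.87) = -9.83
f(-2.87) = 15.53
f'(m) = -1.17*m^2 - 0.88*m - 2.72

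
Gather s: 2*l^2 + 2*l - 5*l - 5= 2*l^2 - 3*l - 5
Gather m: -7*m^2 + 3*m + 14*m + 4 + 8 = -7*m^2 + 17*m + 12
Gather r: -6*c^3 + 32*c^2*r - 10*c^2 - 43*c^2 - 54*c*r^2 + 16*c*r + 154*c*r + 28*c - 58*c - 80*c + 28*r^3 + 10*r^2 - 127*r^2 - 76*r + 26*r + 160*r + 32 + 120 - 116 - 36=-6*c^3 - 53*c^2 - 110*c + 28*r^3 + r^2*(-54*c - 117) + r*(32*c^2 + 170*c + 110)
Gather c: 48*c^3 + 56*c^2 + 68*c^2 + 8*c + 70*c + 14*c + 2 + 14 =48*c^3 + 124*c^2 + 92*c + 16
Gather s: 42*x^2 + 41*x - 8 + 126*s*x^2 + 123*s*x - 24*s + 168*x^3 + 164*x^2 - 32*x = s*(126*x^2 + 123*x - 24) + 168*x^3 + 206*x^2 + 9*x - 8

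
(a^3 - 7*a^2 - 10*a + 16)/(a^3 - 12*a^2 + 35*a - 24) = (a + 2)/(a - 3)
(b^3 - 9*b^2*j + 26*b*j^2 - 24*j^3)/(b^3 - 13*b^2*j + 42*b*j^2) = (b^3 - 9*b^2*j + 26*b*j^2 - 24*j^3)/(b*(b^2 - 13*b*j + 42*j^2))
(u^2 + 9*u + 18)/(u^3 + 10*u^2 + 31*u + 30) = (u + 6)/(u^2 + 7*u + 10)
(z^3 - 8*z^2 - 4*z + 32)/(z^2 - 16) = (z^3 - 8*z^2 - 4*z + 32)/(z^2 - 16)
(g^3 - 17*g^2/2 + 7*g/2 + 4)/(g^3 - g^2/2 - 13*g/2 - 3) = (g^2 - 9*g + 8)/(g^2 - g - 6)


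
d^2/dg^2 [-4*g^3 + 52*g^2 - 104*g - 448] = 104 - 24*g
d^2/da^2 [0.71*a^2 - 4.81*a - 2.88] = 1.42000000000000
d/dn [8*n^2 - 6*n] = 16*n - 6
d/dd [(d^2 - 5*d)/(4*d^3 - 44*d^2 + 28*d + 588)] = (-d^3 + 3*d^2 - 27*d + 105)/(4*(d^5 - 15*d^4 + 30*d^3 + 350*d^2 - 735*d - 3087))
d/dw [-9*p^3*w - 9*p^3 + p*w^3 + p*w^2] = p*(-9*p^2 + 3*w^2 + 2*w)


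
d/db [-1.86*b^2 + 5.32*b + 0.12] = 5.32 - 3.72*b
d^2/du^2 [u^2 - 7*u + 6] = 2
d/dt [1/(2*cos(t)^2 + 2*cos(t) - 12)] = (2*cos(t) + 1)*sin(t)/(2*(cos(t)^2 + cos(t) - 6)^2)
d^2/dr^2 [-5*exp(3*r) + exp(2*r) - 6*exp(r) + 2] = (-45*exp(2*r) + 4*exp(r) - 6)*exp(r)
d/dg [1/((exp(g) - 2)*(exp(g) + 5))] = (-2*exp(g) - 3)*exp(g)/(exp(4*g) + 6*exp(3*g) - 11*exp(2*g) - 60*exp(g) + 100)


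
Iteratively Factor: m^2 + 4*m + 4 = (m + 2)*(m + 2)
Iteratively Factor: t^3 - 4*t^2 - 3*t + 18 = (t + 2)*(t^2 - 6*t + 9) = (t - 3)*(t + 2)*(t - 3)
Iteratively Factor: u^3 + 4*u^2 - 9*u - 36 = (u + 3)*(u^2 + u - 12) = (u + 3)*(u + 4)*(u - 3)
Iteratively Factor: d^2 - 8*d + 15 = (d - 5)*(d - 3)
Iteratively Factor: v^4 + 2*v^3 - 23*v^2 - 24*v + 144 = (v - 3)*(v^3 + 5*v^2 - 8*v - 48) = (v - 3)^2*(v^2 + 8*v + 16) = (v - 3)^2*(v + 4)*(v + 4)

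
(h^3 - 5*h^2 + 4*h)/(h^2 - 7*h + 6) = h*(h - 4)/(h - 6)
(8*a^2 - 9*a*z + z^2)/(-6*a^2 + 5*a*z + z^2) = (-8*a + z)/(6*a + z)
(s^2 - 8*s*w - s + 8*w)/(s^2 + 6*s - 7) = (s - 8*w)/(s + 7)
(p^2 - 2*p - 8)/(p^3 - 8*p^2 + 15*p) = (p^2 - 2*p - 8)/(p*(p^2 - 8*p + 15))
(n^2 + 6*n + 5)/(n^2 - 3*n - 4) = (n + 5)/(n - 4)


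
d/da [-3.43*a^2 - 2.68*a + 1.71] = -6.86*a - 2.68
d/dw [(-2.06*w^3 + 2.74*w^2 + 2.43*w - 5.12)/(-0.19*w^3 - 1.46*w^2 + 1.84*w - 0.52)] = (-2.22044604925031e-16*w^5 + 3.5282*w^4 - 6.6574*w^3 + 8.8846*w^2 - 17.8*w + 8.1572)/(0.0361*w^6 + 0.5548*w^5 + 1.4324*w^4 - 5.1752*w^3 + 4.904*w^2 - 1.9136*w + 0.2704)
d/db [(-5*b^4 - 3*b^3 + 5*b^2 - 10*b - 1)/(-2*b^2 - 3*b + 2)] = (20*b^5 + 51*b^4 - 22*b^3 - 53*b^2 + 16*b - 23)/(4*b^4 + 12*b^3 + b^2 - 12*b + 4)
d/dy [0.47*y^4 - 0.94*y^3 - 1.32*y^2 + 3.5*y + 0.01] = 1.88*y^3 - 2.82*y^2 - 2.64*y + 3.5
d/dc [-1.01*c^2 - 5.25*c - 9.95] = -2.02*c - 5.25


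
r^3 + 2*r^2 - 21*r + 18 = (r - 3)*(r - 1)*(r + 6)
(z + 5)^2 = z^2 + 10*z + 25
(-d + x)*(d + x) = -d^2 + x^2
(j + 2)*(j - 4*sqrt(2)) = j^2 - 4*sqrt(2)*j + 2*j - 8*sqrt(2)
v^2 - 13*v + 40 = (v - 8)*(v - 5)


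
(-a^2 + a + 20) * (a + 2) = -a^3 - a^2 + 22*a + 40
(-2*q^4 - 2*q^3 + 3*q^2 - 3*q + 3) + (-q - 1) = -2*q^4 - 2*q^3 + 3*q^2 - 4*q + 2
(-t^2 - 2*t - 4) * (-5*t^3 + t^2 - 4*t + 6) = 5*t^5 + 9*t^4 + 22*t^3 - 2*t^2 + 4*t - 24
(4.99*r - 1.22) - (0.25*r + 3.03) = 4.74*r - 4.25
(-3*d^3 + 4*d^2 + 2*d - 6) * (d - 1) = -3*d^4 + 7*d^3 - 2*d^2 - 8*d + 6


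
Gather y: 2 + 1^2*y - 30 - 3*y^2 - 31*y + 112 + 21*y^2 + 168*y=18*y^2 + 138*y + 84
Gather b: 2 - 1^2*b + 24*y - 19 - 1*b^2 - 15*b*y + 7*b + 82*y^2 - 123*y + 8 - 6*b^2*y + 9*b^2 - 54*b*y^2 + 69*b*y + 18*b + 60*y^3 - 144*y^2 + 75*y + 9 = b^2*(8 - 6*y) + b*(-54*y^2 + 54*y + 24) + 60*y^3 - 62*y^2 - 24*y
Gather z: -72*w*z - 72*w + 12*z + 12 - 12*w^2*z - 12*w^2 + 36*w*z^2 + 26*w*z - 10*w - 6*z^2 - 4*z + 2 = -12*w^2 - 82*w + z^2*(36*w - 6) + z*(-12*w^2 - 46*w + 8) + 14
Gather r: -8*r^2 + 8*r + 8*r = -8*r^2 + 16*r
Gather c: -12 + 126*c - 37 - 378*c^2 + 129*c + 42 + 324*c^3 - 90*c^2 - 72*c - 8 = 324*c^3 - 468*c^2 + 183*c - 15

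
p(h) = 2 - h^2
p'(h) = -2*h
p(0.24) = 1.94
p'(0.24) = -0.48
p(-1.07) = 0.86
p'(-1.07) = 2.14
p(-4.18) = -15.47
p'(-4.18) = 8.36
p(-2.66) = -5.08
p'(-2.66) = 5.32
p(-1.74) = -1.03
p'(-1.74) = 3.48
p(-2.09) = -2.37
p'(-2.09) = 4.18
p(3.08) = -7.49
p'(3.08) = -6.16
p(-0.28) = 1.92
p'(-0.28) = 0.56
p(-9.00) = -79.00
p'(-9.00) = 18.00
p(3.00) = -7.00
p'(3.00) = -6.00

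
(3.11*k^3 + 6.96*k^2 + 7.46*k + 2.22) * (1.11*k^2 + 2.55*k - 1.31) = 3.4521*k^5 + 15.6561*k^4 + 21.9545*k^3 + 12.3696*k^2 - 4.1116*k - 2.9082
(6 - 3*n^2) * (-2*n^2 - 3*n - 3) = 6*n^4 + 9*n^3 - 3*n^2 - 18*n - 18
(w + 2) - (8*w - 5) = 7 - 7*w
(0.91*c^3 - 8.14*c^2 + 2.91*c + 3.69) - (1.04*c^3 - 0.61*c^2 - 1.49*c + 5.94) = -0.13*c^3 - 7.53*c^2 + 4.4*c - 2.25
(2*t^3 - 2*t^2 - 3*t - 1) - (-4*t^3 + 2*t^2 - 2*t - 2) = 6*t^3 - 4*t^2 - t + 1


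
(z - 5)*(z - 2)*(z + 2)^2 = z^4 - 3*z^3 - 14*z^2 + 12*z + 40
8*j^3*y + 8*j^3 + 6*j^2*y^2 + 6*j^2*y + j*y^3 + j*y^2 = (2*j + y)*(4*j + y)*(j*y + j)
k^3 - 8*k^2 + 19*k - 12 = (k - 4)*(k - 3)*(k - 1)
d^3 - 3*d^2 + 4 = (d - 2)^2*(d + 1)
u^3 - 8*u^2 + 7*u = u*(u - 7)*(u - 1)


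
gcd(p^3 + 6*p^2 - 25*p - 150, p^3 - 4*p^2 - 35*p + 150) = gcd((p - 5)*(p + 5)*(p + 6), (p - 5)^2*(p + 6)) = p^2 + p - 30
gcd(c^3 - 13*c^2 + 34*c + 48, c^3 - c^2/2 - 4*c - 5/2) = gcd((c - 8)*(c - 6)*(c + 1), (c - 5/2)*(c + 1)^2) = c + 1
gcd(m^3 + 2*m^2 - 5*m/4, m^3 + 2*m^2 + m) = m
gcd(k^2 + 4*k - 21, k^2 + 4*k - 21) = k^2 + 4*k - 21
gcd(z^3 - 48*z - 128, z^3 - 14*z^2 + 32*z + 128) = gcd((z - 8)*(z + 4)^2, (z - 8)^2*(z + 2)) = z - 8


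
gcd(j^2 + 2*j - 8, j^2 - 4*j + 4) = j - 2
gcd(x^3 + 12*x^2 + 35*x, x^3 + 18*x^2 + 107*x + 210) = x^2 + 12*x + 35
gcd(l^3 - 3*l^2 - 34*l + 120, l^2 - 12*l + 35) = l - 5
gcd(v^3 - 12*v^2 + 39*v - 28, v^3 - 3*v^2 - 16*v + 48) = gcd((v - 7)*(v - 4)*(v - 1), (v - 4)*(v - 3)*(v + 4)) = v - 4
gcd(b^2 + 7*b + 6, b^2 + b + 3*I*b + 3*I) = b + 1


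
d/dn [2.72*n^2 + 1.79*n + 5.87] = 5.44*n + 1.79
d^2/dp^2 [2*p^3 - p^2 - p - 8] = 12*p - 2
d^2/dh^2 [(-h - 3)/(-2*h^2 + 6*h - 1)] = 4*(-3*h*(2*h^2 - 6*h + 1) + 2*(h + 3)*(2*h - 3)^2)/(2*h^2 - 6*h + 1)^3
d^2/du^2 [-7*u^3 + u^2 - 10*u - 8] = 2 - 42*u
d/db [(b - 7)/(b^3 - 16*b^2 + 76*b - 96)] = (b^3 - 16*b^2 + 76*b - (b - 7)*(3*b^2 - 32*b + 76) - 96)/(b^3 - 16*b^2 + 76*b - 96)^2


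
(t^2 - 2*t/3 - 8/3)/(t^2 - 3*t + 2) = (t + 4/3)/(t - 1)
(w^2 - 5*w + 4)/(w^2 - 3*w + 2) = (w - 4)/(w - 2)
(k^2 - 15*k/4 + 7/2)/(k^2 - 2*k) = (k - 7/4)/k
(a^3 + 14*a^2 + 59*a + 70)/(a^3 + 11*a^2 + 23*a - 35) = (a + 2)/(a - 1)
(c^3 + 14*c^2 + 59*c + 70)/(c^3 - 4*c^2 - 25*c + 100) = (c^2 + 9*c + 14)/(c^2 - 9*c + 20)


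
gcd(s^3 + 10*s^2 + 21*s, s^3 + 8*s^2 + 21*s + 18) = s + 3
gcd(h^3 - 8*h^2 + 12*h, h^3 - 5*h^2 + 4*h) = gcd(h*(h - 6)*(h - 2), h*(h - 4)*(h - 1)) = h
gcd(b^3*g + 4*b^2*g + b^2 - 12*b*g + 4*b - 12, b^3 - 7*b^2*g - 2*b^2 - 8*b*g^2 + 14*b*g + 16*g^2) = b - 2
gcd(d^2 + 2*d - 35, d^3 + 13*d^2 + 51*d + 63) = d + 7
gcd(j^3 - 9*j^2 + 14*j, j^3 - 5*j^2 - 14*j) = j^2 - 7*j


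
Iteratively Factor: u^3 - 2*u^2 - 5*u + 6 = (u + 2)*(u^2 - 4*u + 3) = (u - 3)*(u + 2)*(u - 1)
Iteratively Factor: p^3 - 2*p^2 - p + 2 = (p - 1)*(p^2 - p - 2) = (p - 1)*(p + 1)*(p - 2)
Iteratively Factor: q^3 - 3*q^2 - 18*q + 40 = (q - 2)*(q^2 - q - 20) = (q - 5)*(q - 2)*(q + 4)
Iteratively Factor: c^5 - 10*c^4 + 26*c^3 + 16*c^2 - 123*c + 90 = (c + 2)*(c^4 - 12*c^3 + 50*c^2 - 84*c + 45) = (c - 3)*(c + 2)*(c^3 - 9*c^2 + 23*c - 15) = (c - 5)*(c - 3)*(c + 2)*(c^2 - 4*c + 3) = (c - 5)*(c - 3)^2*(c + 2)*(c - 1)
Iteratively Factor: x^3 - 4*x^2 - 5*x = (x + 1)*(x^2 - 5*x) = (x - 5)*(x + 1)*(x)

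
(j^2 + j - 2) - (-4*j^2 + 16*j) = 5*j^2 - 15*j - 2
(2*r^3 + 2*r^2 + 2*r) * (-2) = -4*r^3 - 4*r^2 - 4*r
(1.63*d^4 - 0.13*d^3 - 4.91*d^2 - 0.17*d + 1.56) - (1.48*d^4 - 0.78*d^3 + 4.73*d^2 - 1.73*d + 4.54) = 0.15*d^4 + 0.65*d^3 - 9.64*d^2 + 1.56*d - 2.98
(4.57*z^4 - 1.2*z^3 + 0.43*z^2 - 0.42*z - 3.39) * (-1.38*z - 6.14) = -6.3066*z^5 - 26.4038*z^4 + 6.7746*z^3 - 2.0606*z^2 + 7.257*z + 20.8146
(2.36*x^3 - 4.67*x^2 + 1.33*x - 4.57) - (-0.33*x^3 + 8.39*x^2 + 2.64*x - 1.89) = 2.69*x^3 - 13.06*x^2 - 1.31*x - 2.68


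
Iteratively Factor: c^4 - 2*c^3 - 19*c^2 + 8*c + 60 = (c - 5)*(c^3 + 3*c^2 - 4*c - 12) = (c - 5)*(c + 3)*(c^2 - 4) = (c - 5)*(c + 2)*(c + 3)*(c - 2)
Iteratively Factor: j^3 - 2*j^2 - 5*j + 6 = (j + 2)*(j^2 - 4*j + 3) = (j - 1)*(j + 2)*(j - 3)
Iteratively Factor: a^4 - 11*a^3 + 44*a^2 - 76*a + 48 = (a - 3)*(a^3 - 8*a^2 + 20*a - 16) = (a - 3)*(a - 2)*(a^2 - 6*a + 8) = (a - 3)*(a - 2)^2*(a - 4)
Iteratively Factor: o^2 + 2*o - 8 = (o + 4)*(o - 2)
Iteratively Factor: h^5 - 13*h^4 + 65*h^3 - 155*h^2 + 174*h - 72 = (h - 3)*(h^4 - 10*h^3 + 35*h^2 - 50*h + 24) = (h - 3)*(h - 1)*(h^3 - 9*h^2 + 26*h - 24) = (h - 3)*(h - 2)*(h - 1)*(h^2 - 7*h + 12) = (h - 3)^2*(h - 2)*(h - 1)*(h - 4)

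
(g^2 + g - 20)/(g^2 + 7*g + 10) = (g - 4)/(g + 2)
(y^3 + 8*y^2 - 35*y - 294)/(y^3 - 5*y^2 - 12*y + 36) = (y^2 + 14*y + 49)/(y^2 + y - 6)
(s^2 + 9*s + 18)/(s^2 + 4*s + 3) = (s + 6)/(s + 1)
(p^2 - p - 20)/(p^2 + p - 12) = (p - 5)/(p - 3)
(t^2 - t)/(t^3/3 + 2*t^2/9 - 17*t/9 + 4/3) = 9*t/(3*t^2 + 5*t - 12)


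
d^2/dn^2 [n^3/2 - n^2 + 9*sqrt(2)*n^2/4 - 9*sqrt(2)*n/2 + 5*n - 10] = 3*n - 2 + 9*sqrt(2)/2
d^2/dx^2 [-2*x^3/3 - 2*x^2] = -4*x - 4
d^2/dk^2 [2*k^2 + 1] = 4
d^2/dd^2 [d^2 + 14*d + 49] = 2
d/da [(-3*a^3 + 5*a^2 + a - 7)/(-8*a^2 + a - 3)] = 2*(12*a^4 - 3*a^3 + 20*a^2 - 71*a + 2)/(64*a^4 - 16*a^3 + 49*a^2 - 6*a + 9)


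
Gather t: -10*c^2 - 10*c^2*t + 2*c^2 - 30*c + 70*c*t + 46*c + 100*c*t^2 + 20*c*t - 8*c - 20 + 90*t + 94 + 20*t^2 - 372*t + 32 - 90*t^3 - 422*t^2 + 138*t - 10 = -8*c^2 + 8*c - 90*t^3 + t^2*(100*c - 402) + t*(-10*c^2 + 90*c - 144) + 96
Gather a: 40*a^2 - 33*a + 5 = 40*a^2 - 33*a + 5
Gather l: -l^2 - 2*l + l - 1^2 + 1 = -l^2 - l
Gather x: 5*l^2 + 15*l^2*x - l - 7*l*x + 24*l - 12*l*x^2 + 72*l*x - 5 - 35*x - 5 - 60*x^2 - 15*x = 5*l^2 + 23*l + x^2*(-12*l - 60) + x*(15*l^2 + 65*l - 50) - 10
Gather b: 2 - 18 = -16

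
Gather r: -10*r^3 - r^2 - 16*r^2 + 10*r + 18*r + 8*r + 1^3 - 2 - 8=-10*r^3 - 17*r^2 + 36*r - 9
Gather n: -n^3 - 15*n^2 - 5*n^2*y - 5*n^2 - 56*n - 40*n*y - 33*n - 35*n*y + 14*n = -n^3 + n^2*(-5*y - 20) + n*(-75*y - 75)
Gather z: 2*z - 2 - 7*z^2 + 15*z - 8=-7*z^2 + 17*z - 10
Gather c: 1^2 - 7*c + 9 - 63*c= 10 - 70*c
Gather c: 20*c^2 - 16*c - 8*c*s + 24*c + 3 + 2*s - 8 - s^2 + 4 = 20*c^2 + c*(8 - 8*s) - s^2 + 2*s - 1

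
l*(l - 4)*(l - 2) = l^3 - 6*l^2 + 8*l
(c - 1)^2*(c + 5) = c^3 + 3*c^2 - 9*c + 5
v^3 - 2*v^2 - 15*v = v*(v - 5)*(v + 3)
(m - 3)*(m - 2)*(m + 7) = m^3 + 2*m^2 - 29*m + 42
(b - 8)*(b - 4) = b^2 - 12*b + 32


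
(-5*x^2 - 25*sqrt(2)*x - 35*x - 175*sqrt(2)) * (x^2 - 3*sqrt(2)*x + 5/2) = -5*x^4 - 35*x^3 - 10*sqrt(2)*x^3 - 70*sqrt(2)*x^2 + 275*x^2/2 - 125*sqrt(2)*x/2 + 1925*x/2 - 875*sqrt(2)/2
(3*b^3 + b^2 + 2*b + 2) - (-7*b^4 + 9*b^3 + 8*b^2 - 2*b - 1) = 7*b^4 - 6*b^3 - 7*b^2 + 4*b + 3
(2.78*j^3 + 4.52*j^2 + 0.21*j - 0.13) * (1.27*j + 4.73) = 3.5306*j^4 + 18.8898*j^3 + 21.6463*j^2 + 0.8282*j - 0.6149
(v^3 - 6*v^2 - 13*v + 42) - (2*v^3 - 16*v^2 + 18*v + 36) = -v^3 + 10*v^2 - 31*v + 6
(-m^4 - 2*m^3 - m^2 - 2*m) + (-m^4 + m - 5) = -2*m^4 - 2*m^3 - m^2 - m - 5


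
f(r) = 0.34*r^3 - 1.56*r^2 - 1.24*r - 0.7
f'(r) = 1.02*r^2 - 3.12*r - 1.24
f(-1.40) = -2.95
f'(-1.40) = 5.13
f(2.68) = -8.68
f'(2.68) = -2.28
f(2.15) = -7.20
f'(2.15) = -3.23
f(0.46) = -1.57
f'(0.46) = -2.46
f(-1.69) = -4.70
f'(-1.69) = 6.95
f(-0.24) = -0.50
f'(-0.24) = -0.43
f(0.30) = -1.20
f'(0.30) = -2.08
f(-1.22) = -2.13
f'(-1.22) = 4.08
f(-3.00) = -20.20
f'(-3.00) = 17.30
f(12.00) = 347.30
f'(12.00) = 108.20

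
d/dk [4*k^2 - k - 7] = 8*k - 1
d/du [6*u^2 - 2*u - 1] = 12*u - 2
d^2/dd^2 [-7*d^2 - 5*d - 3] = -14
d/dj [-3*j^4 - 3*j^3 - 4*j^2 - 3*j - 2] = -12*j^3 - 9*j^2 - 8*j - 3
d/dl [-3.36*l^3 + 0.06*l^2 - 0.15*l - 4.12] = -10.08*l^2 + 0.12*l - 0.15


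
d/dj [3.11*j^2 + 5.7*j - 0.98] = 6.22*j + 5.7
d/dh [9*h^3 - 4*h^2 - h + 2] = 27*h^2 - 8*h - 1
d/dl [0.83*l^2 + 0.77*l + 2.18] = 1.66*l + 0.77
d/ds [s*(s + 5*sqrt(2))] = 2*s + 5*sqrt(2)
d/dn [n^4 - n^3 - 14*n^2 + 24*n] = 4*n^3 - 3*n^2 - 28*n + 24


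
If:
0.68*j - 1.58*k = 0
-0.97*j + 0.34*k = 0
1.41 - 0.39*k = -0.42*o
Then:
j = 0.00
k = 0.00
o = -3.36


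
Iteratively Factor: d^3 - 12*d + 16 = (d + 4)*(d^2 - 4*d + 4) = (d - 2)*(d + 4)*(d - 2)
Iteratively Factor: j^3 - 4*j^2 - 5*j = (j - 5)*(j^2 + j) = j*(j - 5)*(j + 1)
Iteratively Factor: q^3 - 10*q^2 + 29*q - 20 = (q - 5)*(q^2 - 5*q + 4) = (q - 5)*(q - 4)*(q - 1)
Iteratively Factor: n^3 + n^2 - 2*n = (n - 1)*(n^2 + 2*n) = (n - 1)*(n + 2)*(n)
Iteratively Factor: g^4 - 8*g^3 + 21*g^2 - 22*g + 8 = (g - 4)*(g^3 - 4*g^2 + 5*g - 2) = (g - 4)*(g - 1)*(g^2 - 3*g + 2) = (g - 4)*(g - 1)^2*(g - 2)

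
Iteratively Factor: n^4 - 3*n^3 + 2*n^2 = (n - 1)*(n^3 - 2*n^2) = n*(n - 1)*(n^2 - 2*n) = n^2*(n - 1)*(n - 2)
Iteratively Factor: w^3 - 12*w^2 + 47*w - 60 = (w - 5)*(w^2 - 7*w + 12) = (w - 5)*(w - 3)*(w - 4)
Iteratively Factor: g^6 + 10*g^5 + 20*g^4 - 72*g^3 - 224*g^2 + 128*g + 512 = (g - 2)*(g^5 + 12*g^4 + 44*g^3 + 16*g^2 - 192*g - 256) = (g - 2)*(g + 4)*(g^4 + 8*g^3 + 12*g^2 - 32*g - 64) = (g - 2)*(g + 4)^2*(g^3 + 4*g^2 - 4*g - 16) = (g - 2)*(g + 4)^3*(g^2 - 4) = (g - 2)*(g + 2)*(g + 4)^3*(g - 2)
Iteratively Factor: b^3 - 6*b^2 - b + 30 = (b - 3)*(b^2 - 3*b - 10) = (b - 3)*(b + 2)*(b - 5)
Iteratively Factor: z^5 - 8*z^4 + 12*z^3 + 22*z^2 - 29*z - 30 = (z - 3)*(z^4 - 5*z^3 - 3*z^2 + 13*z + 10) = (z - 5)*(z - 3)*(z^3 - 3*z - 2) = (z - 5)*(z - 3)*(z + 1)*(z^2 - z - 2) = (z - 5)*(z - 3)*(z - 2)*(z + 1)*(z + 1)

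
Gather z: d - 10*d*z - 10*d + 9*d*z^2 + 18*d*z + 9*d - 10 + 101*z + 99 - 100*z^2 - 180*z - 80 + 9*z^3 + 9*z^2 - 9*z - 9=9*z^3 + z^2*(9*d - 91) + z*(8*d - 88)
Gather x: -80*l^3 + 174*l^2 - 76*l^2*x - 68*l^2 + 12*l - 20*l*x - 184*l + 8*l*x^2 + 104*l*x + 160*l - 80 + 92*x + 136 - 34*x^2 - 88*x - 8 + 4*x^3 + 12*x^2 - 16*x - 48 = -80*l^3 + 106*l^2 - 12*l + 4*x^3 + x^2*(8*l - 22) + x*(-76*l^2 + 84*l - 12)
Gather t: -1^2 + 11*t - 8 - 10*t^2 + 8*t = -10*t^2 + 19*t - 9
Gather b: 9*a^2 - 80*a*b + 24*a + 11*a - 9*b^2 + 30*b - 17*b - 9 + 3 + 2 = 9*a^2 + 35*a - 9*b^2 + b*(13 - 80*a) - 4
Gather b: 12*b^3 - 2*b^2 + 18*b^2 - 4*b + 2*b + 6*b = 12*b^3 + 16*b^2 + 4*b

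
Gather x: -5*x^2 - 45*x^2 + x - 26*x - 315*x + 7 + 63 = -50*x^2 - 340*x + 70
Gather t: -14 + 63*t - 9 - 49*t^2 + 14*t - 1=-49*t^2 + 77*t - 24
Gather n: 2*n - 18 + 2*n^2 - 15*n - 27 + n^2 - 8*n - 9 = 3*n^2 - 21*n - 54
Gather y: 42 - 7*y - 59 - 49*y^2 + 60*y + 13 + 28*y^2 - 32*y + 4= -21*y^2 + 21*y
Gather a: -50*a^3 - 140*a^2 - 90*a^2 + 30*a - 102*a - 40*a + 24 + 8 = -50*a^3 - 230*a^2 - 112*a + 32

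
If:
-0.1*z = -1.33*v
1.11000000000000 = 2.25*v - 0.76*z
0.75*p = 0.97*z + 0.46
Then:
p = -1.82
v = -0.14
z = -1.88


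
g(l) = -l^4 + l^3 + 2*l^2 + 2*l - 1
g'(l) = -4*l^3 + 3*l^2 + 4*l + 2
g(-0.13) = -1.23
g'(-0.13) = 1.54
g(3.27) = -52.45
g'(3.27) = -92.70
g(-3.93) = -277.21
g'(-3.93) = 275.41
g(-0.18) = -1.30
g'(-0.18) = 1.40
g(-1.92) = -18.13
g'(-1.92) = 33.69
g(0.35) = -0.03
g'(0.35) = 3.60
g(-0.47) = -1.65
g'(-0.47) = 1.20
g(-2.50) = -48.19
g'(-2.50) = 73.25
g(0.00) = -1.00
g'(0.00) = 2.00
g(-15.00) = -53581.00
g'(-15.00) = 14117.00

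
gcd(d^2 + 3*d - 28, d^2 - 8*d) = 1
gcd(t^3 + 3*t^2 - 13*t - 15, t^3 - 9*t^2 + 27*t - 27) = t - 3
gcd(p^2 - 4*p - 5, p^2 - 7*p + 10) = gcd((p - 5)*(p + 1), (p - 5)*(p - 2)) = p - 5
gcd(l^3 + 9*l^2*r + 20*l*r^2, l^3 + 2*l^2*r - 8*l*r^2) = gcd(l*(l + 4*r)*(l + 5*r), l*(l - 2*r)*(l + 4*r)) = l^2 + 4*l*r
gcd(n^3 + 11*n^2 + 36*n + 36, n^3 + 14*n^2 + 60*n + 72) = n^2 + 8*n + 12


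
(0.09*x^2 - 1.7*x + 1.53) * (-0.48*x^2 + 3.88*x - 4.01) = -0.0432*x^4 + 1.1652*x^3 - 7.6913*x^2 + 12.7534*x - 6.1353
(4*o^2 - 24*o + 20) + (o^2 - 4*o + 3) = 5*o^2 - 28*o + 23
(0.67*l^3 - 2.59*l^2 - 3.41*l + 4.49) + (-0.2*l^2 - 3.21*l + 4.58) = 0.67*l^3 - 2.79*l^2 - 6.62*l + 9.07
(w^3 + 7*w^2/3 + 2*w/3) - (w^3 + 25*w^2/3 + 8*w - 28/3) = -6*w^2 - 22*w/3 + 28/3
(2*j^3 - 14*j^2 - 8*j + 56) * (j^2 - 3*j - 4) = 2*j^5 - 20*j^4 + 26*j^3 + 136*j^2 - 136*j - 224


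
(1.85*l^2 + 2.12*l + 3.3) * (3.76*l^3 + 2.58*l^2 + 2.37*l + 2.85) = 6.956*l^5 + 12.7442*l^4 + 22.2621*l^3 + 18.8109*l^2 + 13.863*l + 9.405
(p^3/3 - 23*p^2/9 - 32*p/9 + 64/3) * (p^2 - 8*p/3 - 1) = p^5/3 - 31*p^4/9 + 79*p^3/27 + 901*p^2/27 - 160*p/3 - 64/3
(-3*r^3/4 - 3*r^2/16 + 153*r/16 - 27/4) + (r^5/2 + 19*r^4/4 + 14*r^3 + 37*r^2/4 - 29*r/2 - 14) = r^5/2 + 19*r^4/4 + 53*r^3/4 + 145*r^2/16 - 79*r/16 - 83/4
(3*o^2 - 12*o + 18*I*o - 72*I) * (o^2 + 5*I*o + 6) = 3*o^4 - 12*o^3 + 33*I*o^3 - 72*o^2 - 132*I*o^2 + 288*o + 108*I*o - 432*I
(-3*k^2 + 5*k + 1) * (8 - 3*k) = 9*k^3 - 39*k^2 + 37*k + 8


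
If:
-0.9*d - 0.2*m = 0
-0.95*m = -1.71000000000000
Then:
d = -0.40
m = 1.80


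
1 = 1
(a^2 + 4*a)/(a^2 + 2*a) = (a + 4)/(a + 2)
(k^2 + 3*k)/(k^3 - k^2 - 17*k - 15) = k/(k^2 - 4*k - 5)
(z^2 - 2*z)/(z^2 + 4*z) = (z - 2)/(z + 4)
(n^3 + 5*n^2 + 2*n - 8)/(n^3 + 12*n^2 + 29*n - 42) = (n^2 + 6*n + 8)/(n^2 + 13*n + 42)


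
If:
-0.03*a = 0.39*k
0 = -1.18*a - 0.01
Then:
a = -0.01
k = 0.00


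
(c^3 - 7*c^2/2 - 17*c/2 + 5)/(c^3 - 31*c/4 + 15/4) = 2*(c^2 - 3*c - 10)/(2*c^2 + c - 15)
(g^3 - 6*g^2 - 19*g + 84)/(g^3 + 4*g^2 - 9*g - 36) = (g - 7)/(g + 3)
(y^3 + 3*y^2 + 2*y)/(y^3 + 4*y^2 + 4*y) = (y + 1)/(y + 2)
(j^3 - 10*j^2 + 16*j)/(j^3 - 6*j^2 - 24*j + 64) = j/(j + 4)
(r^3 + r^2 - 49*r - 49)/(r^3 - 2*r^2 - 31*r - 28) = (r + 7)/(r + 4)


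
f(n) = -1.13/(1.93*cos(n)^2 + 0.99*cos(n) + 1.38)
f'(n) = -1.13*(3.86*sin(n)*cos(n) + 0.99*sin(n))/(1.93*cos(n)^2 + 0.99*cos(n) + 1.38)^2 = -(4.3618*cos(n) + 1.1187)*sin(n)/(1.93*cos(n)^2 + 0.99*cos(n) + 1.38)^2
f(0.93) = -0.42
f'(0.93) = -0.42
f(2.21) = -0.77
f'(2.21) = 0.55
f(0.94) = -0.43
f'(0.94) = -0.43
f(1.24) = -0.59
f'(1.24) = -0.66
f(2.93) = -0.50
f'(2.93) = 0.13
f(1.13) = -0.52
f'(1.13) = -0.58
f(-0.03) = -0.26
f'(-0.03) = 0.01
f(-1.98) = -0.87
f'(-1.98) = -0.34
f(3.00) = -0.49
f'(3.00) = 0.09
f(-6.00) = -0.27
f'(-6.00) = -0.09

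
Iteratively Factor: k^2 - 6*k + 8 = (k - 2)*(k - 4)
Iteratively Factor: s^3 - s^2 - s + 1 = (s + 1)*(s^2 - 2*s + 1) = (s - 1)*(s + 1)*(s - 1)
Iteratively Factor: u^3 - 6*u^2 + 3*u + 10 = (u - 2)*(u^2 - 4*u - 5) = (u - 2)*(u + 1)*(u - 5)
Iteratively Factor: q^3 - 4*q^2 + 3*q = (q - 3)*(q^2 - q) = q*(q - 3)*(q - 1)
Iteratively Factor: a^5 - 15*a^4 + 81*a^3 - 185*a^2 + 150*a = (a)*(a^4 - 15*a^3 + 81*a^2 - 185*a + 150) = a*(a - 5)*(a^3 - 10*a^2 + 31*a - 30) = a*(a - 5)*(a - 2)*(a^2 - 8*a + 15) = a*(a - 5)*(a - 3)*(a - 2)*(a - 5)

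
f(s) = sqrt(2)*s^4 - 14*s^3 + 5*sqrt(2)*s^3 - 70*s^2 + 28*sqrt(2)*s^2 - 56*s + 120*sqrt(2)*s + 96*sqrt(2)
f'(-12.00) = -11924.99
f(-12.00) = 35691.73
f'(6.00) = 222.44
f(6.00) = 59.70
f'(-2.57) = 36.65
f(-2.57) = -177.95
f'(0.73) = 60.44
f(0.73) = 200.27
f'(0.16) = 103.47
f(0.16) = 153.15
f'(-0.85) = 146.90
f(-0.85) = 22.14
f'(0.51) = 78.04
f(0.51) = 185.02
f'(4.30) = -82.34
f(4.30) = -4.84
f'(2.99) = -102.72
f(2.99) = 131.76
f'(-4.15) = -396.27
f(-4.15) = 55.00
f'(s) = 4*sqrt(2)*s^3 - 42*s^2 + 15*sqrt(2)*s^2 - 140*s + 56*sqrt(2)*s - 56 + 120*sqrt(2)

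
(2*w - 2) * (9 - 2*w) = -4*w^2 + 22*w - 18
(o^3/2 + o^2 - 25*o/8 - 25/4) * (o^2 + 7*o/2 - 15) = o^5/2 + 11*o^4/4 - 57*o^3/8 - 515*o^2/16 + 25*o + 375/4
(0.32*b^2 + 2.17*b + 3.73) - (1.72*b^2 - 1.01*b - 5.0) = -1.4*b^2 + 3.18*b + 8.73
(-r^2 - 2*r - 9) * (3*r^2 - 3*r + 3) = -3*r^4 - 3*r^3 - 24*r^2 + 21*r - 27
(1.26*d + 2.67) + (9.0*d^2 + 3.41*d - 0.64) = 9.0*d^2 + 4.67*d + 2.03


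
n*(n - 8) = n^2 - 8*n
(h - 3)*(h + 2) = h^2 - h - 6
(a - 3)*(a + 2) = a^2 - a - 6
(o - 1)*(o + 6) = o^2 + 5*o - 6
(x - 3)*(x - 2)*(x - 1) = x^3 - 6*x^2 + 11*x - 6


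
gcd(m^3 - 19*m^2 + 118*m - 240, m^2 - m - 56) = m - 8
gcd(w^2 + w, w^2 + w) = w^2 + w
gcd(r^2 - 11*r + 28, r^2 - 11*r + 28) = r^2 - 11*r + 28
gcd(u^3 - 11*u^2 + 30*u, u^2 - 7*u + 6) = u - 6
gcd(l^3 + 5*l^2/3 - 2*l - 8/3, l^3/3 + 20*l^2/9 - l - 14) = 1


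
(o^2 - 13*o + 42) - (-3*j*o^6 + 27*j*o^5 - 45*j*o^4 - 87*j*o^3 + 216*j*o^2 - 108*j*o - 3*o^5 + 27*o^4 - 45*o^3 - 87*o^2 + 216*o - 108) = 3*j*o^6 - 27*j*o^5 + 45*j*o^4 + 87*j*o^3 - 216*j*o^2 + 108*j*o + 3*o^5 - 27*o^4 + 45*o^3 + 88*o^2 - 229*o + 150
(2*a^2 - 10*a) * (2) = 4*a^2 - 20*a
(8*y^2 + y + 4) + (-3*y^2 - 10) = 5*y^2 + y - 6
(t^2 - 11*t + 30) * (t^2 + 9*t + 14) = t^4 - 2*t^3 - 55*t^2 + 116*t + 420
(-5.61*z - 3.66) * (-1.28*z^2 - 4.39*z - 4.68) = 7.1808*z^3 + 29.3127*z^2 + 42.3222*z + 17.1288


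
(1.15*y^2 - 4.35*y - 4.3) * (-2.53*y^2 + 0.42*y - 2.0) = -2.9095*y^4 + 11.4885*y^3 + 6.752*y^2 + 6.894*y + 8.6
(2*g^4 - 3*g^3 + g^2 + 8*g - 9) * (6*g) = 12*g^5 - 18*g^4 + 6*g^3 + 48*g^2 - 54*g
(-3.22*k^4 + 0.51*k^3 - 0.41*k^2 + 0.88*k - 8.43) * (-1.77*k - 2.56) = 5.6994*k^5 + 7.3405*k^4 - 0.5799*k^3 - 0.508*k^2 + 12.6683*k + 21.5808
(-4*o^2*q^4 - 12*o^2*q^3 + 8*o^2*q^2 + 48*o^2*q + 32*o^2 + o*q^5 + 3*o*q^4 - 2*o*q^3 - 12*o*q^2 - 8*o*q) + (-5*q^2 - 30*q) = -4*o^2*q^4 - 12*o^2*q^3 + 8*o^2*q^2 + 48*o^2*q + 32*o^2 + o*q^5 + 3*o*q^4 - 2*o*q^3 - 12*o*q^2 - 8*o*q - 5*q^2 - 30*q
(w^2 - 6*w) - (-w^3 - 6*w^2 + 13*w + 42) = w^3 + 7*w^2 - 19*w - 42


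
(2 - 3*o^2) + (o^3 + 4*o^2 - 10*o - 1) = o^3 + o^2 - 10*o + 1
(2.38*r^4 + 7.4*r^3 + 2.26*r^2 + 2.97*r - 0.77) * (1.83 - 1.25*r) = -2.975*r^5 - 4.8946*r^4 + 10.717*r^3 + 0.423299999999999*r^2 + 6.3976*r - 1.4091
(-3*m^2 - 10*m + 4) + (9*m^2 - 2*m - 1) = 6*m^2 - 12*m + 3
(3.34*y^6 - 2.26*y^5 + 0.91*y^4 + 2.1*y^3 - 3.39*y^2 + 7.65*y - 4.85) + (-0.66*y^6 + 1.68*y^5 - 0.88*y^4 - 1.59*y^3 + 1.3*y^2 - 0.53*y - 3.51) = 2.68*y^6 - 0.58*y^5 + 0.03*y^4 + 0.51*y^3 - 2.09*y^2 + 7.12*y - 8.36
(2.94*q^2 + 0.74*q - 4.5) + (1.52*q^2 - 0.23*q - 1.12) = 4.46*q^2 + 0.51*q - 5.62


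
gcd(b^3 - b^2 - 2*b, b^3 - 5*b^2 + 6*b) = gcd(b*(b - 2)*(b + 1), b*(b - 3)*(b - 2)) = b^2 - 2*b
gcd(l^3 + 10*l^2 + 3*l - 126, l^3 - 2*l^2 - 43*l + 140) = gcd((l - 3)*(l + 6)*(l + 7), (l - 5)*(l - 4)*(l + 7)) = l + 7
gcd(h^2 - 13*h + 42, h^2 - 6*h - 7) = h - 7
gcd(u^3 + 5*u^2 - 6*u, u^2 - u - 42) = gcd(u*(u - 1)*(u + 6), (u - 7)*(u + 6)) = u + 6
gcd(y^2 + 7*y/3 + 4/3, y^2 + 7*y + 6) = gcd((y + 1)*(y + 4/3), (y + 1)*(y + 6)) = y + 1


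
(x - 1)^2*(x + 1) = x^3 - x^2 - x + 1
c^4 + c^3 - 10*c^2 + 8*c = c*(c - 2)*(c - 1)*(c + 4)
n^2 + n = n*(n + 1)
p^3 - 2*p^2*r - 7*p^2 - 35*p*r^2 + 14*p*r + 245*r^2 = (p - 7)*(p - 7*r)*(p + 5*r)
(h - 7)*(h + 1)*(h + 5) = h^3 - h^2 - 37*h - 35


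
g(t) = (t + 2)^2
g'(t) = 2*t + 4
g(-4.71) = 7.34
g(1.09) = 9.55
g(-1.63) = 0.14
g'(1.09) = 6.18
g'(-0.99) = 2.02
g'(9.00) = 22.00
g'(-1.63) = 0.74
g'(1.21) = 6.42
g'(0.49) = 4.98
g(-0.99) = 1.02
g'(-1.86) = 0.28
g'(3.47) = 10.94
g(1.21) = 10.30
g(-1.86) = 0.02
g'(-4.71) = -5.42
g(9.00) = 121.00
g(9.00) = 121.00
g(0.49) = 6.20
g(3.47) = 29.92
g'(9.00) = 22.00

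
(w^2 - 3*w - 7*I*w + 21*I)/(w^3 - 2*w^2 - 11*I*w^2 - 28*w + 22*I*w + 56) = (w - 3)/(w^2 + w*(-2 - 4*I) + 8*I)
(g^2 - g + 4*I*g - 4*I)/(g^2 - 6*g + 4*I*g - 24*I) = (g - 1)/(g - 6)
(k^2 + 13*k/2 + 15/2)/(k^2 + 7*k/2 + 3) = (k + 5)/(k + 2)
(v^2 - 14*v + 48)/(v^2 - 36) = (v - 8)/(v + 6)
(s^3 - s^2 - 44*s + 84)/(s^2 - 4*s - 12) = (s^2 + 5*s - 14)/(s + 2)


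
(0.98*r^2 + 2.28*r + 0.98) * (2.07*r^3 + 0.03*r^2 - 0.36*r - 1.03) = 2.0286*r^5 + 4.749*r^4 + 1.7442*r^3 - 1.8008*r^2 - 2.7012*r - 1.0094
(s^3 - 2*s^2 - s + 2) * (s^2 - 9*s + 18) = s^5 - 11*s^4 + 35*s^3 - 25*s^2 - 36*s + 36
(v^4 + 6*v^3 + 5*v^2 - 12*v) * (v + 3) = v^5 + 9*v^4 + 23*v^3 + 3*v^2 - 36*v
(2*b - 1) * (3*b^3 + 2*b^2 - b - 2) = 6*b^4 + b^3 - 4*b^2 - 3*b + 2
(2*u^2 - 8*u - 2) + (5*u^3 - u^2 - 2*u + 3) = 5*u^3 + u^2 - 10*u + 1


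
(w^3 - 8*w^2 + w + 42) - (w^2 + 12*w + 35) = w^3 - 9*w^2 - 11*w + 7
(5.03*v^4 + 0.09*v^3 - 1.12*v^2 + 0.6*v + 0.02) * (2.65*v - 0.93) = 13.3295*v^5 - 4.4394*v^4 - 3.0517*v^3 + 2.6316*v^2 - 0.505*v - 0.0186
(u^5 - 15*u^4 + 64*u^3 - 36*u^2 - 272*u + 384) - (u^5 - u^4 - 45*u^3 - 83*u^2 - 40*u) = -14*u^4 + 109*u^3 + 47*u^2 - 232*u + 384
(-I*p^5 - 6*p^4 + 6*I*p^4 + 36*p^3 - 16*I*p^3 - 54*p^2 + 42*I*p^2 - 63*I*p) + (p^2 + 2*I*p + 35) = -I*p^5 - 6*p^4 + 6*I*p^4 + 36*p^3 - 16*I*p^3 - 53*p^2 + 42*I*p^2 - 61*I*p + 35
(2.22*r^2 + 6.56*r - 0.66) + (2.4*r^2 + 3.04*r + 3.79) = 4.62*r^2 + 9.6*r + 3.13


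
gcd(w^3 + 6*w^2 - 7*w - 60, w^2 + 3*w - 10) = w + 5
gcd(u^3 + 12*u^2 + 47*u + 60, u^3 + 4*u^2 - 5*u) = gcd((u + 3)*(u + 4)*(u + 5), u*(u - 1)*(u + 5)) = u + 5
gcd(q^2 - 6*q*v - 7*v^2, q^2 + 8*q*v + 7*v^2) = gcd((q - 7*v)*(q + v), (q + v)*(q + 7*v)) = q + v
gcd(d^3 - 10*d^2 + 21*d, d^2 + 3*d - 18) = d - 3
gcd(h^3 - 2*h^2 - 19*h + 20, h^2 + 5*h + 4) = h + 4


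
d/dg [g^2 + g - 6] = 2*g + 1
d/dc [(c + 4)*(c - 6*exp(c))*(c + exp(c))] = (c + 4)*(c - 6*exp(c))*(exp(c) + 1) - (c + 4)*(c + exp(c))*(6*exp(c) - 1) + (c - 6*exp(c))*(c + exp(c))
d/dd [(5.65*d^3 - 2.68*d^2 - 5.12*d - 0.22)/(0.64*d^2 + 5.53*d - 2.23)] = (3.616*d^4 + 62.489*d^3 - 49.3421*d^2 + 12.2344*d + 12.6342)/(0.4096*d^4 + 7.0784*d^3 + 27.7265*d^2 - 24.6638*d + 4.9729)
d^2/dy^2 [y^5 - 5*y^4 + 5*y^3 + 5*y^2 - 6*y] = 20*y^3 - 60*y^2 + 30*y + 10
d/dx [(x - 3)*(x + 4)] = 2*x + 1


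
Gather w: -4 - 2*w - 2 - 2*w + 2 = -4*w - 4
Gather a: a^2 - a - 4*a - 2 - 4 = a^2 - 5*a - 6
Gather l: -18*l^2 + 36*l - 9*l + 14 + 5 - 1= -18*l^2 + 27*l + 18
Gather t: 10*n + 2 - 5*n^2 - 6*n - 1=-5*n^2 + 4*n + 1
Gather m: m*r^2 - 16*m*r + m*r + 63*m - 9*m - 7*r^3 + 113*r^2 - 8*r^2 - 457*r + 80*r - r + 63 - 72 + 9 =m*(r^2 - 15*r + 54) - 7*r^3 + 105*r^2 - 378*r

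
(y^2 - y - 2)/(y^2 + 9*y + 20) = (y^2 - y - 2)/(y^2 + 9*y + 20)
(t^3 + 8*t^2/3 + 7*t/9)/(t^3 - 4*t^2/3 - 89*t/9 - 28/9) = t/(t - 4)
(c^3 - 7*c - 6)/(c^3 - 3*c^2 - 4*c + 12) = (c + 1)/(c - 2)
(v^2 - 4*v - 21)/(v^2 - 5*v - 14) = (v + 3)/(v + 2)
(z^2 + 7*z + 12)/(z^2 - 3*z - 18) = (z + 4)/(z - 6)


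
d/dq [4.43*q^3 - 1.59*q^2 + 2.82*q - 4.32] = 13.29*q^2 - 3.18*q + 2.82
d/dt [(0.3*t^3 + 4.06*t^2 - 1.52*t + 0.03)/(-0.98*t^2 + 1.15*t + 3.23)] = (-0.294*t^4 + 0.69*t^3 + 6.0864*t^2 + 26.2864*t - 4.9441)/(0.9604*t^4 - 2.254*t^3 - 5.0083*t^2 + 7.429*t + 10.4329)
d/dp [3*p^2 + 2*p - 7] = 6*p + 2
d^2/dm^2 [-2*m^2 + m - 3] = -4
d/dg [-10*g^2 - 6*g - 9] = -20*g - 6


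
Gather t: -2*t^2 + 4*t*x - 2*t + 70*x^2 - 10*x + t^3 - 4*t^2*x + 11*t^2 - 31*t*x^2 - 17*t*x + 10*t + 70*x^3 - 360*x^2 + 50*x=t^3 + t^2*(9 - 4*x) + t*(-31*x^2 - 13*x + 8) + 70*x^3 - 290*x^2 + 40*x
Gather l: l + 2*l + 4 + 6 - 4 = 3*l + 6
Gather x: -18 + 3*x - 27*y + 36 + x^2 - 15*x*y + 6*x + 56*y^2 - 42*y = x^2 + x*(9 - 15*y) + 56*y^2 - 69*y + 18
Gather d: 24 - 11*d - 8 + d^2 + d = d^2 - 10*d + 16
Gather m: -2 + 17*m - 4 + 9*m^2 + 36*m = 9*m^2 + 53*m - 6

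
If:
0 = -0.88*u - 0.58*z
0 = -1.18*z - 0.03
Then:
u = 0.02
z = -0.03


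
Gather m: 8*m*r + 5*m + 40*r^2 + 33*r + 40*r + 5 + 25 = m*(8*r + 5) + 40*r^2 + 73*r + 30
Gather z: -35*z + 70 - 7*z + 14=84 - 42*z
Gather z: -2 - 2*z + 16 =14 - 2*z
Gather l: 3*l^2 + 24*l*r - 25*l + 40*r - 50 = 3*l^2 + l*(24*r - 25) + 40*r - 50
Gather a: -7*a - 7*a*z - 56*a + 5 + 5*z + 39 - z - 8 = a*(-7*z - 63) + 4*z + 36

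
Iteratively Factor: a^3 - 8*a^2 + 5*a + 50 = (a - 5)*(a^2 - 3*a - 10) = (a - 5)^2*(a + 2)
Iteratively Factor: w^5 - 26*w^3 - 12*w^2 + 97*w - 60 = (w - 1)*(w^4 + w^3 - 25*w^2 - 37*w + 60) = (w - 5)*(w - 1)*(w^3 + 6*w^2 + 5*w - 12) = (w - 5)*(w - 1)*(w + 4)*(w^2 + 2*w - 3) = (w - 5)*(w - 1)^2*(w + 4)*(w + 3)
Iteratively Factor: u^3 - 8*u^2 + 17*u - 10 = (u - 5)*(u^2 - 3*u + 2) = (u - 5)*(u - 2)*(u - 1)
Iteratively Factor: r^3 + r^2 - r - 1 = (r + 1)*(r^2 - 1) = (r + 1)^2*(r - 1)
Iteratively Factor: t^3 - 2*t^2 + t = (t - 1)*(t^2 - t) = (t - 1)^2*(t)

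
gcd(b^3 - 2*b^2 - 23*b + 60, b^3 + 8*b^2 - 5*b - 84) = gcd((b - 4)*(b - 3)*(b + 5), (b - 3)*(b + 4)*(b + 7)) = b - 3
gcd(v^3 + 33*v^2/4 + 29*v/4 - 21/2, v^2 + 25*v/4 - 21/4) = v^2 + 25*v/4 - 21/4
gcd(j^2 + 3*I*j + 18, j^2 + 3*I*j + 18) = j^2 + 3*I*j + 18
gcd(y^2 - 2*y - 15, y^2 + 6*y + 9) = y + 3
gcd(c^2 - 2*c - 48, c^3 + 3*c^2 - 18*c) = c + 6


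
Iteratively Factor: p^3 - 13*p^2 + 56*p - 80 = (p - 4)*(p^2 - 9*p + 20) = (p - 4)^2*(p - 5)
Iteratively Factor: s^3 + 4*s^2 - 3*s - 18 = (s + 3)*(s^2 + s - 6) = (s + 3)^2*(s - 2)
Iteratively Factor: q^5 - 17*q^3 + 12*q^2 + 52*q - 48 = (q + 2)*(q^4 - 2*q^3 - 13*q^2 + 38*q - 24) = (q - 1)*(q + 2)*(q^3 - q^2 - 14*q + 24) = (q - 1)*(q + 2)*(q + 4)*(q^2 - 5*q + 6) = (q - 3)*(q - 1)*(q + 2)*(q + 4)*(q - 2)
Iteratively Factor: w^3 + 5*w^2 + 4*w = (w + 1)*(w^2 + 4*w) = w*(w + 1)*(w + 4)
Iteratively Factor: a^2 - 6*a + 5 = (a - 5)*(a - 1)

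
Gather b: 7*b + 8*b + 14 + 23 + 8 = 15*b + 45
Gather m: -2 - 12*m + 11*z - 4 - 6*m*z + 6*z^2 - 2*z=m*(-6*z - 12) + 6*z^2 + 9*z - 6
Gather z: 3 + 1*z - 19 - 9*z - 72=-8*z - 88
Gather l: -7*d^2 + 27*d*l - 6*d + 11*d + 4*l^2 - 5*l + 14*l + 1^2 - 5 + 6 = -7*d^2 + 5*d + 4*l^2 + l*(27*d + 9) + 2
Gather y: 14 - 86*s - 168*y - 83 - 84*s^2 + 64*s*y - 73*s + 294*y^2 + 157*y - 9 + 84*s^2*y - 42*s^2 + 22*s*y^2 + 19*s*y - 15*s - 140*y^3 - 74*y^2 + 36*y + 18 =-126*s^2 - 174*s - 140*y^3 + y^2*(22*s + 220) + y*(84*s^2 + 83*s + 25) - 60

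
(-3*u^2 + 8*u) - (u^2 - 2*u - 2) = -4*u^2 + 10*u + 2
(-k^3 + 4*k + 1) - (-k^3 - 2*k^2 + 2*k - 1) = 2*k^2 + 2*k + 2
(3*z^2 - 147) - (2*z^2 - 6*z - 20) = z^2 + 6*z - 127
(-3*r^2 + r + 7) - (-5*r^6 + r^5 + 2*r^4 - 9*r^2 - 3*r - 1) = 5*r^6 - r^5 - 2*r^4 + 6*r^2 + 4*r + 8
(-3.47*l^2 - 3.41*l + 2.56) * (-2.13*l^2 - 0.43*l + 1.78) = 7.3911*l^4 + 8.7554*l^3 - 10.1631*l^2 - 7.1706*l + 4.5568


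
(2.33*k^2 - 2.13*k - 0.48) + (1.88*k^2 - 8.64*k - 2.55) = 4.21*k^2 - 10.77*k - 3.03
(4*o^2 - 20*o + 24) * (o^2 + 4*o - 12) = 4*o^4 - 4*o^3 - 104*o^2 + 336*o - 288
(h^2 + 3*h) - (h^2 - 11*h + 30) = 14*h - 30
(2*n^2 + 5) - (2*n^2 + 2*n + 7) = -2*n - 2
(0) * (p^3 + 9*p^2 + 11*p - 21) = 0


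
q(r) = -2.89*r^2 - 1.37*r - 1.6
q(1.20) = -7.41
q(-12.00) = -401.32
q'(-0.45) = 1.23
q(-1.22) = -4.23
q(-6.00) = -97.42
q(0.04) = -1.66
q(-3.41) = -30.53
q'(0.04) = -1.60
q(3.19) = -35.38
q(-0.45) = -1.57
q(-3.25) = -27.67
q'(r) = -5.78*r - 1.37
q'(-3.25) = 17.42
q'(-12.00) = 67.99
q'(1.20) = -8.31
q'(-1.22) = 5.68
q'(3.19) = -19.81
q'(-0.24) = 0.02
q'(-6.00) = 33.31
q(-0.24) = -1.44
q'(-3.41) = 18.34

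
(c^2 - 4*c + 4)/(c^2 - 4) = (c - 2)/(c + 2)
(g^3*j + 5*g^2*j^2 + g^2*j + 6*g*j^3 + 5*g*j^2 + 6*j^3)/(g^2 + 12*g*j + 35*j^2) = j*(g^3 + 5*g^2*j + g^2 + 6*g*j^2 + 5*g*j + 6*j^2)/(g^2 + 12*g*j + 35*j^2)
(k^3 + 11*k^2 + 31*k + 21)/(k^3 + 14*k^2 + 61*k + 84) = (k + 1)/(k + 4)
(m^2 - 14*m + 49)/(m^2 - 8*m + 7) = (m - 7)/(m - 1)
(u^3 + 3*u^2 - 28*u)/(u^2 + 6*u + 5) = u*(u^2 + 3*u - 28)/(u^2 + 6*u + 5)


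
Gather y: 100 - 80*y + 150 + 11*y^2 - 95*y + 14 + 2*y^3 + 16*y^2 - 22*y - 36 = 2*y^3 + 27*y^2 - 197*y + 228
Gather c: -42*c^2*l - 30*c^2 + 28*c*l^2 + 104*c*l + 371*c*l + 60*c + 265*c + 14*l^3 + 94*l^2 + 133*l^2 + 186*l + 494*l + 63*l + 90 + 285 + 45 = c^2*(-42*l - 30) + c*(28*l^2 + 475*l + 325) + 14*l^3 + 227*l^2 + 743*l + 420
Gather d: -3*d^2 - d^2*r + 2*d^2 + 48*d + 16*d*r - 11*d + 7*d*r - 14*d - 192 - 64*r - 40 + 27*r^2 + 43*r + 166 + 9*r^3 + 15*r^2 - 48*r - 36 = d^2*(-r - 1) + d*(23*r + 23) + 9*r^3 + 42*r^2 - 69*r - 102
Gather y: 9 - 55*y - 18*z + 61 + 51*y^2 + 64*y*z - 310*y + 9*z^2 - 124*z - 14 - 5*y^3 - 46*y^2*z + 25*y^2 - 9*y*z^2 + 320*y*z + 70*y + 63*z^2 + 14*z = -5*y^3 + y^2*(76 - 46*z) + y*(-9*z^2 + 384*z - 295) + 72*z^2 - 128*z + 56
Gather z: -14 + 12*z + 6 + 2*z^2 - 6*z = 2*z^2 + 6*z - 8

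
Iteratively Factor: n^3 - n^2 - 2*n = (n)*(n^2 - n - 2) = n*(n + 1)*(n - 2)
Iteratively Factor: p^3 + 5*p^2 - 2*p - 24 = (p + 4)*(p^2 + p - 6) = (p + 3)*(p + 4)*(p - 2)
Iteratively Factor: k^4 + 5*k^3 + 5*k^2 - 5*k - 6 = (k + 3)*(k^3 + 2*k^2 - k - 2) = (k + 1)*(k + 3)*(k^2 + k - 2) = (k + 1)*(k + 2)*(k + 3)*(k - 1)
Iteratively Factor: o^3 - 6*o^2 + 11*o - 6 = (o - 2)*(o^2 - 4*o + 3) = (o - 2)*(o - 1)*(o - 3)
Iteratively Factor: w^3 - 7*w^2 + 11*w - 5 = (w - 1)*(w^2 - 6*w + 5) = (w - 1)^2*(w - 5)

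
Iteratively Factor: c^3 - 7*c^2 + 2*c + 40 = (c - 4)*(c^2 - 3*c - 10) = (c - 4)*(c + 2)*(c - 5)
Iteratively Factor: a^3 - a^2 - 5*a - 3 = (a - 3)*(a^2 + 2*a + 1) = (a - 3)*(a + 1)*(a + 1)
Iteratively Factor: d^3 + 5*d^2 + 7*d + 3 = (d + 3)*(d^2 + 2*d + 1) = (d + 1)*(d + 3)*(d + 1)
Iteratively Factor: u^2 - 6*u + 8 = (u - 2)*(u - 4)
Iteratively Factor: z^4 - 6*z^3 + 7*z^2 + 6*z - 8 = (z + 1)*(z^3 - 7*z^2 + 14*z - 8) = (z - 4)*(z + 1)*(z^2 - 3*z + 2) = (z - 4)*(z - 1)*(z + 1)*(z - 2)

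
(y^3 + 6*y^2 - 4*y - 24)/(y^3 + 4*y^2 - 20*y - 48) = (y - 2)/(y - 4)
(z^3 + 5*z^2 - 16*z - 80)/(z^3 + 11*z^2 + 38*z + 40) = (z - 4)/(z + 2)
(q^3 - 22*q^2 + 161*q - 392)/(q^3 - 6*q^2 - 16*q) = (q^2 - 14*q + 49)/(q*(q + 2))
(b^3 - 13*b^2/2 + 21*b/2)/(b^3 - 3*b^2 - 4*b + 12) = b*(2*b - 7)/(2*(b^2 - 4))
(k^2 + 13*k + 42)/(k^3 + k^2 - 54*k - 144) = (k + 7)/(k^2 - 5*k - 24)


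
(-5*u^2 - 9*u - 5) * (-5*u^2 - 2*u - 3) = 25*u^4 + 55*u^3 + 58*u^2 + 37*u + 15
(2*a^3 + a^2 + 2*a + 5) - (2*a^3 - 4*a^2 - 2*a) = 5*a^2 + 4*a + 5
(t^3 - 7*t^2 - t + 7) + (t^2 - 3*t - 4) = t^3 - 6*t^2 - 4*t + 3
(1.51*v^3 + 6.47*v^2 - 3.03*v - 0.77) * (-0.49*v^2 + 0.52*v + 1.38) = -0.7399*v^5 - 2.3851*v^4 + 6.9329*v^3 + 7.7303*v^2 - 4.5818*v - 1.0626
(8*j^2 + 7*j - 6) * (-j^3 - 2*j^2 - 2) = -8*j^5 - 23*j^4 - 8*j^3 - 4*j^2 - 14*j + 12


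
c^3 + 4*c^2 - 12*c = c*(c - 2)*(c + 6)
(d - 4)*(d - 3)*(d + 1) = d^3 - 6*d^2 + 5*d + 12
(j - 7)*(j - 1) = j^2 - 8*j + 7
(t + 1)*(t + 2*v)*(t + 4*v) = t^3 + 6*t^2*v + t^2 + 8*t*v^2 + 6*t*v + 8*v^2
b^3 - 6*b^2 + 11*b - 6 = (b - 3)*(b - 2)*(b - 1)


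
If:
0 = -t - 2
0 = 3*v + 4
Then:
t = -2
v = -4/3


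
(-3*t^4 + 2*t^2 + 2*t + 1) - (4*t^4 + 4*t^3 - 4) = -7*t^4 - 4*t^3 + 2*t^2 + 2*t + 5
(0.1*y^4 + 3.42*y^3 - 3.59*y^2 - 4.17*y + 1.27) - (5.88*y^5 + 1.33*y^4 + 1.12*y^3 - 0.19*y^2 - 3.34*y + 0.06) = -5.88*y^5 - 1.23*y^4 + 2.3*y^3 - 3.4*y^2 - 0.83*y + 1.21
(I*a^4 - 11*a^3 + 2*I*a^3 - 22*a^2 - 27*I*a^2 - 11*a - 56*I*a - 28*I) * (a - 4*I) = I*a^5 - 7*a^4 + 2*I*a^4 - 14*a^3 + 17*I*a^3 - 119*a^2 + 32*I*a^2 - 224*a + 16*I*a - 112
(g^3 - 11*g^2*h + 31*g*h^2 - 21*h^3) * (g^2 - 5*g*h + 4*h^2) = g^5 - 16*g^4*h + 90*g^3*h^2 - 220*g^2*h^3 + 229*g*h^4 - 84*h^5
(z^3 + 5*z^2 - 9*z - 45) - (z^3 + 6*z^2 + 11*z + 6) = -z^2 - 20*z - 51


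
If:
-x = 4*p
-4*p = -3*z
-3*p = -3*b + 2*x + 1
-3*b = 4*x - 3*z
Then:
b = 4/15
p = 1/25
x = -4/25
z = 4/75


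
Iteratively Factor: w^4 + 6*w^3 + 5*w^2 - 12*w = (w)*(w^3 + 6*w^2 + 5*w - 12) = w*(w + 4)*(w^2 + 2*w - 3) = w*(w - 1)*(w + 4)*(w + 3)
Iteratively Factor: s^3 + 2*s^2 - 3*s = (s + 3)*(s^2 - s) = (s - 1)*(s + 3)*(s)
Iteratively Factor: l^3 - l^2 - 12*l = (l + 3)*(l^2 - 4*l) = (l - 4)*(l + 3)*(l)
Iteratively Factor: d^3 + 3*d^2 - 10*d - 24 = (d + 2)*(d^2 + d - 12) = (d - 3)*(d + 2)*(d + 4)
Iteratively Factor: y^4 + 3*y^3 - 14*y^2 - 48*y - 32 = (y + 4)*(y^3 - y^2 - 10*y - 8) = (y + 2)*(y + 4)*(y^2 - 3*y - 4) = (y - 4)*(y + 2)*(y + 4)*(y + 1)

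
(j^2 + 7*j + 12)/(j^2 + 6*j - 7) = (j^2 + 7*j + 12)/(j^2 + 6*j - 7)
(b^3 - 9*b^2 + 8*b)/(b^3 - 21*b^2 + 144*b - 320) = b*(b - 1)/(b^2 - 13*b + 40)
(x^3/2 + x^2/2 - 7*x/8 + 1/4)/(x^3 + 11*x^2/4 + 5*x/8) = (4*x^3 + 4*x^2 - 7*x + 2)/(x*(8*x^2 + 22*x + 5))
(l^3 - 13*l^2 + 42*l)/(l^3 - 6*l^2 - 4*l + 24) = l*(l - 7)/(l^2 - 4)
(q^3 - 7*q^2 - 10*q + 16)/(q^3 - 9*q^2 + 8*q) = (q + 2)/q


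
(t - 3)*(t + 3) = t^2 - 9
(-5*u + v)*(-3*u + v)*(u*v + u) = 15*u^3*v + 15*u^3 - 8*u^2*v^2 - 8*u^2*v + u*v^3 + u*v^2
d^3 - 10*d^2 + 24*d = d*(d - 6)*(d - 4)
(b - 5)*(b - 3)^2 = b^3 - 11*b^2 + 39*b - 45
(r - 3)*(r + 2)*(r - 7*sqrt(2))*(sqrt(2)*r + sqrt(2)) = sqrt(2)*r^4 - 14*r^3 - 7*sqrt(2)*r^2 - 6*sqrt(2)*r + 98*r + 84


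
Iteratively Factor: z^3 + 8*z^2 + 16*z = (z)*(z^2 + 8*z + 16) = z*(z + 4)*(z + 4)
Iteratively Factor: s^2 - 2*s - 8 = (s - 4)*(s + 2)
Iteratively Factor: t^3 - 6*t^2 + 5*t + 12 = (t + 1)*(t^2 - 7*t + 12) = (t - 3)*(t + 1)*(t - 4)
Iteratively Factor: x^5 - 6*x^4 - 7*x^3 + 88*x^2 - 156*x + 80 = (x + 4)*(x^4 - 10*x^3 + 33*x^2 - 44*x + 20) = (x - 2)*(x + 4)*(x^3 - 8*x^2 + 17*x - 10) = (x - 2)*(x - 1)*(x + 4)*(x^2 - 7*x + 10) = (x - 2)^2*(x - 1)*(x + 4)*(x - 5)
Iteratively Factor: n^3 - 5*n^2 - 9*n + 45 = (n - 3)*(n^2 - 2*n - 15) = (n - 3)*(n + 3)*(n - 5)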